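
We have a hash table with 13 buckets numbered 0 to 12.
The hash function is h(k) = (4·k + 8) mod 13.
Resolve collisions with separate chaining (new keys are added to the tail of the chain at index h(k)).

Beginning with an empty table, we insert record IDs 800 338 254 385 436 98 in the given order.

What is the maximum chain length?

Insert 800: h=10, bucket 10 empty → new chain.
Insert 338: h=8, bucket 8 empty → new chain.
Insert 254: h=10, bucket 10 nonempty → append to chain.
Insert 385: h=1, bucket 1 empty → new chain.
Insert 436: h=10, bucket 10 nonempty → append to chain.
Insert 98: h=10, bucket 10 nonempty → append to chain.
Final buckets:
0: ∅
1: 385
2: ∅
3: ∅
4: ∅
5: ∅
6: ∅
7: ∅
8: 338
9: ∅
10: 800 -> 254 -> 436 -> 98
11: ∅
12: ∅

4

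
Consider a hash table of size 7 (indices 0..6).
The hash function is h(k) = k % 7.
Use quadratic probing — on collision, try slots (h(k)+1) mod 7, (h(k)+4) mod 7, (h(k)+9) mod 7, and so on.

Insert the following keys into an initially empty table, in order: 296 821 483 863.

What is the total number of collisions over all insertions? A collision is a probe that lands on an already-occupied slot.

3

296 hashes to 2; slot 2 is free => place at 2.
821 hashes to 2; 2 taken => place at 3.
483 hashes to 0; slot 0 is free => place at 0.
863 hashes to 2; 2,3 taken => place at 6.
Table: [483, ., 296, 821, ., ., 863]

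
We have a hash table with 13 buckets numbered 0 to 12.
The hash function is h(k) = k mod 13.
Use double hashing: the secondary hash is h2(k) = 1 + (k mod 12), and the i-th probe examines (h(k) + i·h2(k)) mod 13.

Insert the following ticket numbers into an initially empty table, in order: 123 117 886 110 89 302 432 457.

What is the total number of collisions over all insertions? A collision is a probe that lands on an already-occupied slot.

123 hashes to 6; slot 6 is free => place at 6.
117 hashes to 0; slot 0 is free => place at 0.
886 hashes to 2; slot 2 is free => place at 2.
110 hashes to 6, h2=3; 6 taken => place at 9.
89 hashes to 11; slot 11 is free => place at 11.
302 hashes to 3; slot 3 is free => place at 3.
432 hashes to 3, h2=1; 3 taken => place at 4.
457 hashes to 2, h2=2; 2,4,6 taken => place at 8.
Table: [117, ., 886, 302, 432, ., 123, ., 457, 110, ., 89, .]

5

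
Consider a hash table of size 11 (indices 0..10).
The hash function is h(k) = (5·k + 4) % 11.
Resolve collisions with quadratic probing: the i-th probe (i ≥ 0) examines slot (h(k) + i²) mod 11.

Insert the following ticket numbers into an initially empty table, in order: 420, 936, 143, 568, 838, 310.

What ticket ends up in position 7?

838

Insert 420: h=3, slot 3 empty → index 3.
Insert 936: h=9, slot 9 empty → index 9.
Insert 143: h=4, slot 4 empty → index 4.
Insert 568: h=6, slot 6 empty → index 6.
Insert 838: h=3, slots 3,4 occupied → index 7.
Insert 310: h=3, slots 3,4,7 occupied → index 1.
Table: [., 310, ., 420, 143, ., 568, 838, ., 936, .]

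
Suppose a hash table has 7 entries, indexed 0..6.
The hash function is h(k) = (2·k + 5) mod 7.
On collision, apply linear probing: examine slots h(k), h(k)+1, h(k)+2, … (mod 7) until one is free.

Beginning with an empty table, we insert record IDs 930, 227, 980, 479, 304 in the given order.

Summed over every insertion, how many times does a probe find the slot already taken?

5

930: h=3 -> slot 3
227: h=4 -> slot 4
980: h=5 -> slot 5
479: h=4, probe 4,5,6 -> slot 6
304: h=4, probe 4,5,6,0 -> slot 0
Table: [304, —, —, 930, 227, 980, 479]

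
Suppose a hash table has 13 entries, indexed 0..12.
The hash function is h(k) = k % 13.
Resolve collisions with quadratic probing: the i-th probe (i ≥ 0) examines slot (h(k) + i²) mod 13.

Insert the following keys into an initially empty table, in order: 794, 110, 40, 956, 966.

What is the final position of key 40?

2

Insert 794: h=1, slot 1 empty -> index 1.
Insert 110: h=6, slot 6 empty -> index 6.
Insert 40: h=1, slot 1 occupied -> index 2.
Insert 956: h=7, slot 7 empty -> index 7.
Insert 966: h=4, slot 4 empty -> index 4.
Table: [_, 794, 40, _, 966, _, 110, 956, _, _, _, _, _]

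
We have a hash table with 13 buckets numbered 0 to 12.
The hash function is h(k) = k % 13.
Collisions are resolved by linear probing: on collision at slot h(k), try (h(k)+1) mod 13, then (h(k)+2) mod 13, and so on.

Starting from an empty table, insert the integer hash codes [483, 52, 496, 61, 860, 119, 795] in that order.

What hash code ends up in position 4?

860

483: h=2 → slot 2
52: h=0 → slot 0
496: h=2, probe 2,3 → slot 3
61: h=9 → slot 9
860: h=2, probe 2,3,4 → slot 4
119: h=2, probe 2,3,4,5 → slot 5
795: h=2, probe 2,3,4,5,6 → slot 6
Table: [52, _, 483, 496, 860, 119, 795, _, _, 61, _, _, _]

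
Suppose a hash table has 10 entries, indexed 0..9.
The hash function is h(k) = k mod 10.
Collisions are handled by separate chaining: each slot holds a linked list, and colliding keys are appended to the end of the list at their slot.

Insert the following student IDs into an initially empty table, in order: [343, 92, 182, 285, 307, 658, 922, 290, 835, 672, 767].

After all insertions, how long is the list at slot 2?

343 -> bucket 3
92 -> bucket 2
182 -> bucket 2 (collision)
285 -> bucket 5
307 -> bucket 7
658 -> bucket 8
922 -> bucket 2 (collision)
290 -> bucket 0
835 -> bucket 5 (collision)
672 -> bucket 2 (collision)
767 -> bucket 7 (collision)
Final buckets:
0: 290
1: —
2: 92 -> 182 -> 922 -> 672
3: 343
4: —
5: 285 -> 835
6: —
7: 307 -> 767
8: 658
9: —

4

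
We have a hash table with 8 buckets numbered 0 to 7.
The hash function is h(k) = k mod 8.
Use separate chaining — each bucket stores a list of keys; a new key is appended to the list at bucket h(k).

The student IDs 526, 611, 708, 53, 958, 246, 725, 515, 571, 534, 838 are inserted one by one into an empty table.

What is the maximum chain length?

526 -> bucket 6
611 -> bucket 3
708 -> bucket 4
53 -> bucket 5
958 -> bucket 6 (collision)
246 -> bucket 6 (collision)
725 -> bucket 5 (collision)
515 -> bucket 3 (collision)
571 -> bucket 3 (collision)
534 -> bucket 6 (collision)
838 -> bucket 6 (collision)
Final buckets:
0: ∅
1: ∅
2: ∅
3: 611 -> 515 -> 571
4: 708
5: 53 -> 725
6: 526 -> 958 -> 246 -> 534 -> 838
7: ∅

5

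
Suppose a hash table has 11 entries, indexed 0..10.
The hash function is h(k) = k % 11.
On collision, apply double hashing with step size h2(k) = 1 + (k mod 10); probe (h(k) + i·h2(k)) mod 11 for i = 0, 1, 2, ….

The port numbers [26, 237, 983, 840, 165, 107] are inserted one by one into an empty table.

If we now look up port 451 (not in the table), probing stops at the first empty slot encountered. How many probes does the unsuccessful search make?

26: h=4 -> slot 4
237: h=6 -> slot 6
983: h=4, h2=4, probe 4,8 -> slot 8
840: h=4, h2=1, probe 4,5 -> slot 5
165: h=0 -> slot 0
107: h=8, h2=8, probe 8,5,2 -> slot 2
Table: [165, ., 107, ., 26, 840, 237, ., 983, ., .]
Lookup 451: h=0, h2=2, probe 0,2,4,6,8,10 → slot 10 empty, not found.

6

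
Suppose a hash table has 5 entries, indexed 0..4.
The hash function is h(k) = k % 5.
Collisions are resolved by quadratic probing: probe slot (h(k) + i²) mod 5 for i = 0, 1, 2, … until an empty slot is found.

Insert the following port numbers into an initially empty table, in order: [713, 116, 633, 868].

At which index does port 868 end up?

713: h=3 → slot 3
116: h=1 → slot 1
633: h=3, probe 3,4 → slot 4
868: h=3, probe 3,4,2 → slot 2
Table: [_, 116, 868, 713, 633]

2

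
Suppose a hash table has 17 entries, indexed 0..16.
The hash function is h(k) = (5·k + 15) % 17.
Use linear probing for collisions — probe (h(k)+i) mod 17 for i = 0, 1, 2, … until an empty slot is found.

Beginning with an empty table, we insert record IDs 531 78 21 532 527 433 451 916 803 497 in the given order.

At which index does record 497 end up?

531 hashes to 1; slot 1 is free => place at 1.
78 hashes to 14; slot 14 is free => place at 14.
21 hashes to 1; 1 taken => place at 2.
532 hashes to 6; slot 6 is free => place at 6.
527 hashes to 15; slot 15 is free => place at 15.
433 hashes to 4; slot 4 is free => place at 4.
451 hashes to 9; slot 9 is free => place at 9.
916 hashes to 5; slot 5 is free => place at 5.
803 hashes to 1; 1,2 taken => place at 3.
497 hashes to 1; 1,2,3,4,5,6 taken => place at 7.
Table: [_, 531, 21, 803, 433, 916, 532, 497, _, 451, _, _, _, _, 78, 527, _]

7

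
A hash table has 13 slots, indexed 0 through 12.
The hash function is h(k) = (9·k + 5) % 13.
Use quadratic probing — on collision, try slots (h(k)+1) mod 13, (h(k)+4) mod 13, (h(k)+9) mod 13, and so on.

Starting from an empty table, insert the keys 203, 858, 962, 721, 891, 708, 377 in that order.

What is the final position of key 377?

9

203: h=12 -> slot 12
858: h=5 -> slot 5
962: h=5, probe 5,6 -> slot 6
721: h=7 -> slot 7
891: h=3 -> slot 3
708: h=7, probe 7,8 -> slot 8
377: h=5, probe 5,6,9 -> slot 9
Table: [—, —, —, 891, —, 858, 962, 721, 708, 377, —, —, 203]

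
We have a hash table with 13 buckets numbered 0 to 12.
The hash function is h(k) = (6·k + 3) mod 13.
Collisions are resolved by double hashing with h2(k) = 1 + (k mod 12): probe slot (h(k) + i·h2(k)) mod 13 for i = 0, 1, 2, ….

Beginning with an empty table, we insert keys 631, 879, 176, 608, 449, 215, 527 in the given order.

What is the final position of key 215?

631 hashes to 6; slot 6 is free => place at 6.
879 hashes to 12; slot 12 is free => place at 12.
176 hashes to 6, h2=9; 6 taken => place at 2.
608 hashes to 11; slot 11 is free => place at 11.
449 hashes to 6, h2=6; 6,12 taken => place at 5.
215 hashes to 6, h2=12; 6,5 taken => place at 4.
527 hashes to 6, h2=12; 6,5,4 taken => place at 3.
Table: [∅, ∅, 176, 527, 215, 449, 631, ∅, ∅, ∅, ∅, 608, 879]

4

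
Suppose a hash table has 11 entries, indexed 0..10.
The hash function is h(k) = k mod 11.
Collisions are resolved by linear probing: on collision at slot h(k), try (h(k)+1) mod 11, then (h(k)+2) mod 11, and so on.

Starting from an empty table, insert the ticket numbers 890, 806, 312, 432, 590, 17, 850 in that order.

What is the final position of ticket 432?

5

890: h=10 => slot 10
806: h=3 => slot 3
312: h=4 => slot 4
432: h=3, probe 3,4,5 => slot 5
590: h=7 => slot 7
17: h=6 => slot 6
850: h=3, probe 3,4,5,6,7,8 => slot 8
Table: [., ., ., 806, 312, 432, 17, 590, 850, ., 890]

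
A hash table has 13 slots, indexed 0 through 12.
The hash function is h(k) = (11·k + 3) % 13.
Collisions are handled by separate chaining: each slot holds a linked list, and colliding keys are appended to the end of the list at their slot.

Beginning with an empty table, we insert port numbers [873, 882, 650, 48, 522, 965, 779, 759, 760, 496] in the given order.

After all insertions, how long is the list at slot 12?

873 → bucket 12
882 → bucket 7
650 → bucket 3
48 → bucket 11
522 → bucket 12 (collision)
965 → bucket 10
779 → bucket 5
759 → bucket 6
760 → bucket 4
496 → bucket 12 (collision)
Final buckets:
0: ∅
1: ∅
2: ∅
3: 650
4: 760
5: 779
6: 759
7: 882
8: ∅
9: ∅
10: 965
11: 48
12: 873 -> 522 -> 496

3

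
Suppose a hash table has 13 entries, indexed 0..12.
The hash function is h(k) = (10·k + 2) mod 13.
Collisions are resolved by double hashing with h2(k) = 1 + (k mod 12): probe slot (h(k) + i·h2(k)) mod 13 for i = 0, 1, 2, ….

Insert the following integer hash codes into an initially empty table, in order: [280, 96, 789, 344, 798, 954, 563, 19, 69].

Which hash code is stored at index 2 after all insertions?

954

280: h=7 → slot 7
96: h=0 → slot 0
789: h=1 → slot 1
344: h=10 → slot 10
798: h=0, h2=7, probe 0,7,1,8 → slot 8
954: h=0, h2=7, probe 0,7,1,8,2 → slot 2
563: h=3 → slot 3
19: h=10, h2=8, probe 10,5 → slot 5
69: h=3, h2=10, probe 3,0,10,7,4 → slot 4
Table: [96, 789, 954, 563, 69, 19, ∅, 280, 798, ∅, 344, ∅, ∅]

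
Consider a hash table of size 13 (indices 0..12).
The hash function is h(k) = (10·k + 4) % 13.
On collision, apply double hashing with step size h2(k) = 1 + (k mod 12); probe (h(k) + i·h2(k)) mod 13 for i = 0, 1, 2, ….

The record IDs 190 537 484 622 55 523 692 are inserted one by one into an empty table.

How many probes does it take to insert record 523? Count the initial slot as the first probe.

Insert 190: h=6, slot 6 empty => index 6.
Insert 537: h=5, slot 5 empty => index 5.
Insert 484: h=8, slot 8 empty => index 8.
Insert 622: h=10, slot 10 empty => index 10.
Insert 55: h=8, h2=8, slot 8 occupied => index 3.
Insert 523: h=8, h2=8, slots 8,3 occupied => index 11.
Insert 692: h=8, h2=9, slot 8 occupied => index 4.
Table: [—, —, —, 55, 692, 537, 190, —, 484, —, 622, 523, —]

3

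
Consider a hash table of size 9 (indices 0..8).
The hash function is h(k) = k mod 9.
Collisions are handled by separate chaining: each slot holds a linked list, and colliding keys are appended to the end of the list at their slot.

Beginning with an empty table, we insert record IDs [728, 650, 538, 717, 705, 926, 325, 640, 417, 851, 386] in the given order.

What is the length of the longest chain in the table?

Insert 728: h=8, bucket 8 empty → new chain.
Insert 650: h=2, bucket 2 empty → new chain.
Insert 538: h=7, bucket 7 empty → new chain.
Insert 717: h=6, bucket 6 empty → new chain.
Insert 705: h=3, bucket 3 empty → new chain.
Insert 926: h=8, bucket 8 nonempty → append to chain.
Insert 325: h=1, bucket 1 empty → new chain.
Insert 640: h=1, bucket 1 nonempty → append to chain.
Insert 417: h=3, bucket 3 nonempty → append to chain.
Insert 851: h=5, bucket 5 empty → new chain.
Insert 386: h=8, bucket 8 nonempty → append to chain.
Final buckets:
0: .
1: 325 -> 640
2: 650
3: 705 -> 417
4: .
5: 851
6: 717
7: 538
8: 728 -> 926 -> 386

3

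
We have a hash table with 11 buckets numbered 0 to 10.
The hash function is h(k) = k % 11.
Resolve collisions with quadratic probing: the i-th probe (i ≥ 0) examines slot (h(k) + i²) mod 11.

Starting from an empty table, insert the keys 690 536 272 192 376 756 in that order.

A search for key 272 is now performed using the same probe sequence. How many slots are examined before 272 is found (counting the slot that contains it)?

3

690 hashes to 8; slot 8 is free → place at 8.
536 hashes to 8; 8 taken → place at 9.
272 hashes to 8; 8,9 taken → place at 1.
192 hashes to 5; slot 5 is free → place at 5.
376 hashes to 2; slot 2 is free → place at 2.
756 hashes to 8; 8,9,1 taken → place at 6.
Table: [_, 272, 376, _, _, 192, 756, _, 690, 536, _]
Lookup 272: h=8, probe 8,9,1 → found at 1.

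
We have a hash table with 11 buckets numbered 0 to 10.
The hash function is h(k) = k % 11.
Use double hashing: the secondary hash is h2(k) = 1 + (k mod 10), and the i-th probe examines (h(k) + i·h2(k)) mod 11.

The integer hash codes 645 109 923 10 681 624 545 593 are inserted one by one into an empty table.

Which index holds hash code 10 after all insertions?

645 hashes to 7; slot 7 is free -> place at 7.
109 hashes to 10; slot 10 is free -> place at 10.
923 hashes to 10, h2=4; 10 taken -> place at 3.
10 hashes to 10, h2=1; 10 taken -> place at 0.
681 hashes to 10, h2=2; 10 taken -> place at 1.
624 hashes to 8; slot 8 is free -> place at 8.
545 hashes to 6; slot 6 is free -> place at 6.
593 hashes to 10, h2=4; 10,3,7,0 taken -> place at 4.
Table: [10, 681, —, 923, 593, —, 545, 645, 624, —, 109]

0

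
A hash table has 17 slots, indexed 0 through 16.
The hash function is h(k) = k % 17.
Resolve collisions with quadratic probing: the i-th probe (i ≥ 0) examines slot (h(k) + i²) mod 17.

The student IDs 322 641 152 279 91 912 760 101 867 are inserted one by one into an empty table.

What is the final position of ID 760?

13

Insert 322: h=16, slot 16 empty → index 16.
Insert 641: h=12, slot 12 empty → index 12.
Insert 152: h=16, slot 16 occupied → index 0.
Insert 279: h=7, slot 7 empty → index 7.
Insert 91: h=6, slot 6 empty → index 6.
Insert 912: h=11, slot 11 empty → index 11.
Insert 760: h=12, slot 12 occupied → index 13.
Insert 101: h=16, slots 16,0 occupied → index 3.
Insert 867: h=0, slot 0 occupied → index 1.
Table: [152, 867, _, 101, _, _, 91, 279, _, _, _, 912, 641, 760, _, _, 322]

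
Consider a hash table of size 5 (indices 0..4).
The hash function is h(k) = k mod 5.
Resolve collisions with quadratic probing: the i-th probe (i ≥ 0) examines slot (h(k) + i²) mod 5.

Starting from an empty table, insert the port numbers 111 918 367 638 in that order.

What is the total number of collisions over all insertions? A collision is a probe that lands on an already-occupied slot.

111: h=1 → slot 1
918: h=3 → slot 3
367: h=2 → slot 2
638: h=3, probe 3,4 → slot 4
Table: [., 111, 367, 918, 638]

1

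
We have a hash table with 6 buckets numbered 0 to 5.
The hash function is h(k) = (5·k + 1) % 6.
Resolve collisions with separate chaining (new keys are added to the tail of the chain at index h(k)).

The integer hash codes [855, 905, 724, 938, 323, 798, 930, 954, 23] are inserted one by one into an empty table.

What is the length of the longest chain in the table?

855 → bucket 4
905 → bucket 2
724 → bucket 3
938 → bucket 5
323 → bucket 2 (collision)
798 → bucket 1
930 → bucket 1 (collision)
954 → bucket 1 (collision)
23 → bucket 2 (collision)
Final buckets:
0: _
1: 798 -> 930 -> 954
2: 905 -> 323 -> 23
3: 724
4: 855
5: 938

3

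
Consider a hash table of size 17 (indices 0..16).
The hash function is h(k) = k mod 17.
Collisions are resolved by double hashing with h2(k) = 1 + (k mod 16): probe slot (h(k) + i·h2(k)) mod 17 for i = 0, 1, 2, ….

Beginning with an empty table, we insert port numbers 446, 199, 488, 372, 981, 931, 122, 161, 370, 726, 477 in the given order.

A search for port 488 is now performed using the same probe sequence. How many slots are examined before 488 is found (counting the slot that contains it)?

3

Insert 446: h=4, slot 4 empty => index 4.
Insert 199: h=12, slot 12 empty => index 12.
Insert 488: h=12, h2=9, slots 12,4 occupied => index 13.
Insert 372: h=15, slot 15 empty => index 15.
Insert 981: h=12, h2=6, slot 12 occupied => index 1.
Insert 931: h=13, h2=4, slot 13 occupied => index 0.
Insert 122: h=3, slot 3 empty => index 3.
Insert 161: h=8, slot 8 empty => index 8.
Insert 370: h=13, h2=3, slot 13 occupied => index 16.
Insert 726: h=12, h2=7, slot 12 occupied => index 2.
Insert 477: h=1, h2=14, slots 1,15,12 occupied => index 9.
Table: [931, 981, 726, 122, 446, ∅, ∅, ∅, 161, 477, ∅, ∅, 199, 488, ∅, 372, 370]
Lookup 488: h=12, h2=9, probe 12,4,13 → found at 13.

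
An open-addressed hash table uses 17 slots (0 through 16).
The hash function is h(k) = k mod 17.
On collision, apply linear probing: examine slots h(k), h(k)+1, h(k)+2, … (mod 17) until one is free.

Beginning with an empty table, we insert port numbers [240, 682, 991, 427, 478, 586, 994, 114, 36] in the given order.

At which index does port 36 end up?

Insert 240: h=2, slot 2 empty -> index 2.
Insert 682: h=2, slot 2 occupied -> index 3.
Insert 991: h=5, slot 5 empty -> index 5.
Insert 427: h=2, slots 2,3 occupied -> index 4.
Insert 478: h=2, slots 2,3,4,5 occupied -> index 6.
Insert 586: h=8, slot 8 empty -> index 8.
Insert 994: h=8, slot 8 occupied -> index 9.
Insert 114: h=12, slot 12 empty -> index 12.
Insert 36: h=2, slots 2,3,4,5,6 occupied -> index 7.
Table: [∅, ∅, 240, 682, 427, 991, 478, 36, 586, 994, ∅, ∅, 114, ∅, ∅, ∅, ∅]

7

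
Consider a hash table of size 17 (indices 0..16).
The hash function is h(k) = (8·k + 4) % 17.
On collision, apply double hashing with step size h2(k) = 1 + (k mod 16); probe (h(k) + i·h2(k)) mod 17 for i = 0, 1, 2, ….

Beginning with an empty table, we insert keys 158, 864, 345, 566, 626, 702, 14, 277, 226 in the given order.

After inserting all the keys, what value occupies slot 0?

158: h=10 → slot 10
864: h=14 → slot 14
345: h=10, h2=10, probe 10,3 → slot 3
566: h=10, h2=7, probe 10,0 → slot 0
626: h=14, h2=3, probe 14,0,3,6 → slot 6
702: h=10, h2=15, probe 10,8 → slot 8
14: h=14, h2=15, probe 14,12 → slot 12
277: h=10, h2=6, probe 10,16 → slot 16
226: h=10, h2=3, probe 10,13 → slot 13
Table: [566, -, -, 345, -, -, 626, -, 702, -, 158, -, 14, 226, 864, -, 277]

566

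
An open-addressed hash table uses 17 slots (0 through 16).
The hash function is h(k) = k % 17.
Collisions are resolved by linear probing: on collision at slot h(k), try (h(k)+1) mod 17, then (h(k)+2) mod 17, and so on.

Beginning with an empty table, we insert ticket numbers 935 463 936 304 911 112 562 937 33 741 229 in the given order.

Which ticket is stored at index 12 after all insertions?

741

935 hashes to 0; slot 0 is free -> place at 0.
463 hashes to 4; slot 4 is free -> place at 4.
936 hashes to 1; slot 1 is free -> place at 1.
304 hashes to 15; slot 15 is free -> place at 15.
911 hashes to 10; slot 10 is free -> place at 10.
112 hashes to 10; 10 taken -> place at 11.
562 hashes to 1; 1 taken -> place at 2.
937 hashes to 2; 2 taken -> place at 3.
33 hashes to 16; slot 16 is free -> place at 16.
741 hashes to 10; 10,11 taken -> place at 12.
229 hashes to 8; slot 8 is free -> place at 8.
Table: [935, 936, 562, 937, 463, —, —, —, 229, —, 911, 112, 741, —, —, 304, 33]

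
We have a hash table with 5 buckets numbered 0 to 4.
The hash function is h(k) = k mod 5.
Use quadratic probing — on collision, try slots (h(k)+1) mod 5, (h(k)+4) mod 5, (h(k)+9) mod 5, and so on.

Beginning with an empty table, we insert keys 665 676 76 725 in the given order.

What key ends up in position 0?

665

Insert 665: h=0, slot 0 empty => index 0.
Insert 676: h=1, slot 1 empty => index 1.
Insert 76: h=1, slot 1 occupied => index 2.
Insert 725: h=0, slots 0,1 occupied => index 4.
Table: [665, 676, 76, -, 725]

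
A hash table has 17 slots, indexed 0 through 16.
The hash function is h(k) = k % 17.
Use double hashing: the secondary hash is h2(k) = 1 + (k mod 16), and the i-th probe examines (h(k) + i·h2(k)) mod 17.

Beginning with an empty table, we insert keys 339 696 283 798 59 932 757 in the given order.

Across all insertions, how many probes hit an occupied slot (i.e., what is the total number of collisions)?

Insert 339: h=16, slot 16 empty -> index 16.
Insert 696: h=16, h2=9, slot 16 occupied -> index 8.
Insert 283: h=11, slot 11 empty -> index 11.
Insert 798: h=16, h2=15, slot 16 occupied -> index 14.
Insert 59: h=8, h2=12, slot 8 occupied -> index 3.
Insert 932: h=14, h2=5, slot 14 occupied -> index 2.
Insert 757: h=9, slot 9 empty -> index 9.
Table: [-, -, 932, 59, -, -, -, -, 696, 757, -, 283, -, -, 798, -, 339]

4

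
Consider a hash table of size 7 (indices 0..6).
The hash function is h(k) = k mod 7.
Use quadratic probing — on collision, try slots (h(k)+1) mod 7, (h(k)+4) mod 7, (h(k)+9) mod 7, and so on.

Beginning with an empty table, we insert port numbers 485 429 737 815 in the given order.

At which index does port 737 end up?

6

485 hashes to 2; slot 2 is free → place at 2.
429 hashes to 2; 2 taken → place at 3.
737 hashes to 2; 2,3 taken → place at 6.
815 hashes to 3; 3 taken → place at 4.
Table: [—, —, 485, 429, 815, —, 737]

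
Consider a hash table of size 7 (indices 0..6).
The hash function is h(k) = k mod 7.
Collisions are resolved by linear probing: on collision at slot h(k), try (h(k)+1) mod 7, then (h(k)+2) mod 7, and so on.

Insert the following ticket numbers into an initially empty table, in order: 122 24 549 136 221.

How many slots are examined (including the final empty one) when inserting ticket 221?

4

Insert 122: h=3, slot 3 empty => index 3.
Insert 24: h=3, slot 3 occupied => index 4.
Insert 549: h=3, slots 3,4 occupied => index 5.
Insert 136: h=3, slots 3,4,5 occupied => index 6.
Insert 221: h=4, slots 4,5,6 occupied => index 0.
Table: [221, ., ., 122, 24, 549, 136]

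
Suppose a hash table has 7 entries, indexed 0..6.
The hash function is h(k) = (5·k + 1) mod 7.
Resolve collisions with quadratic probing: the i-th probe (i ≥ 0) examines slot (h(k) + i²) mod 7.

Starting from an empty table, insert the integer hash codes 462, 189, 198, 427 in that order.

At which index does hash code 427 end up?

462 hashes to 1; slot 1 is free => place at 1.
189 hashes to 1; 1 taken => place at 2.
198 hashes to 4; slot 4 is free => place at 4.
427 hashes to 1; 1,2 taken => place at 5.
Table: [-, 462, 189, -, 198, 427, -]

5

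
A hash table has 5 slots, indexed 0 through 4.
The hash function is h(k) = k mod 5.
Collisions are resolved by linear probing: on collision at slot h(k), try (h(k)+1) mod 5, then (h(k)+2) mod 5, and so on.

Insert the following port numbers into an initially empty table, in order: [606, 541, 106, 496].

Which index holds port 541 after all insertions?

2

606 hashes to 1; slot 1 is free → place at 1.
541 hashes to 1; 1 taken → place at 2.
106 hashes to 1; 1,2 taken → place at 3.
496 hashes to 1; 1,2,3 taken → place at 4.
Table: [∅, 606, 541, 106, 496]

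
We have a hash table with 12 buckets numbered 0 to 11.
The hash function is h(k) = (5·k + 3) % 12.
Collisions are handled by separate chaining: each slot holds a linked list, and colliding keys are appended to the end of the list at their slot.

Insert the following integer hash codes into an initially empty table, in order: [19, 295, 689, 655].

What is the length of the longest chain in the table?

3

Insert 19: h=2, bucket 2 empty -> new chain.
Insert 295: h=2, bucket 2 nonempty -> append to chain.
Insert 689: h=4, bucket 4 empty -> new chain.
Insert 655: h=2, bucket 2 nonempty -> append to chain.
Final buckets:
0: .
1: .
2: 19 -> 295 -> 655
3: .
4: 689
5: .
6: .
7: .
8: .
9: .
10: .
11: .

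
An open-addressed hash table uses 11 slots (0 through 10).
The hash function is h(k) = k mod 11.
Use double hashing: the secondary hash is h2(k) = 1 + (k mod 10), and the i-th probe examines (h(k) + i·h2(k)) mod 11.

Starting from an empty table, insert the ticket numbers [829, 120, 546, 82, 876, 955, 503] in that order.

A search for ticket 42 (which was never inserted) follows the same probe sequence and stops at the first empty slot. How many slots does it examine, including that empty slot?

2

829 hashes to 4; slot 4 is free -> place at 4.
120 hashes to 10; slot 10 is free -> place at 10.
546 hashes to 7; slot 7 is free -> place at 7.
82 hashes to 5; slot 5 is free -> place at 5.
876 hashes to 7, h2=7; 7 taken -> place at 3.
955 hashes to 9; slot 9 is free -> place at 9.
503 hashes to 8; slot 8 is free -> place at 8.
Table: [_, _, _, 876, 829, 82, _, 546, 503, 955, 120]
Lookup 42: h=9, h2=3, probe 9,1 → slot 1 empty, not found.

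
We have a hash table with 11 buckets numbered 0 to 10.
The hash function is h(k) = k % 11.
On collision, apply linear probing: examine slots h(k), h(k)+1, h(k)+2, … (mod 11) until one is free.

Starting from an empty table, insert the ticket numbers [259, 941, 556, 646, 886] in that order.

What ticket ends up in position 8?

556

259: h=6 => slot 6
941: h=6, probe 6,7 => slot 7
556: h=6, probe 6,7,8 => slot 8
646: h=8, probe 8,9 => slot 9
886: h=6, probe 6,7,8,9,10 => slot 10
Table: [-, -, -, -, -, -, 259, 941, 556, 646, 886]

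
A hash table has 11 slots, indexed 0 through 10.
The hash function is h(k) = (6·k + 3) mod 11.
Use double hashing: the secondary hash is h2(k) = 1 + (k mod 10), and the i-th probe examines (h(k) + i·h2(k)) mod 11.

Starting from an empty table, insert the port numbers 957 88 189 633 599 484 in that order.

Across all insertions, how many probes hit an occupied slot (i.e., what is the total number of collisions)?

957 hashes to 3; slot 3 is free => place at 3.
88 hashes to 3, h2=9; 3 taken => place at 1.
189 hashes to 4; slot 4 is free => place at 4.
633 hashes to 6; slot 6 is free => place at 6.
599 hashes to 0; slot 0 is free => place at 0.
484 hashes to 3, h2=5; 3 taken => place at 8.
Table: [599, 88, _, 957, 189, _, 633, _, 484, _, _]

2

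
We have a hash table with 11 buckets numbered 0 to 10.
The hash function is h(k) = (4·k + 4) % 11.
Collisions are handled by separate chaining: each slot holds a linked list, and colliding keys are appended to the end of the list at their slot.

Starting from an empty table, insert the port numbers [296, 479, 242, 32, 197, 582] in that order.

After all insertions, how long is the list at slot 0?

Insert 296: h=0, bucket 0 empty → new chain.
Insert 479: h=6, bucket 6 empty → new chain.
Insert 242: h=4, bucket 4 empty → new chain.
Insert 32: h=0, bucket 0 nonempty → append to chain.
Insert 197: h=0, bucket 0 nonempty → append to chain.
Insert 582: h=0, bucket 0 nonempty → append to chain.
Final buckets:
0: 296 -> 32 -> 197 -> 582
1: _
2: _
3: _
4: 242
5: _
6: 479
7: _
8: _
9: _
10: _

4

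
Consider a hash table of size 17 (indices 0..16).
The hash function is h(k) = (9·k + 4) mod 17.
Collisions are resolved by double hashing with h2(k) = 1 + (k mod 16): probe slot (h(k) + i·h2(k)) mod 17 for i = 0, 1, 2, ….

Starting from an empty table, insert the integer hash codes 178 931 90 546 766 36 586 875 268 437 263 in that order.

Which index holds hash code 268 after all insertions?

11

178 hashes to 8; slot 8 is free → place at 8.
931 hashes to 2; slot 2 is free → place at 2.
90 hashes to 15; slot 15 is free → place at 15.
546 hashes to 5; slot 5 is free → place at 5.
766 hashes to 13; slot 13 is free → place at 13.
36 hashes to 5, h2=5; 5 taken → place at 10.
586 hashes to 8, h2=11; 8,2,13 taken → place at 7.
875 hashes to 8, h2=12; 8 taken → place at 3.
268 hashes to 2, h2=13; 2,15 taken → place at 11.
437 hashes to 10, h2=6; 10 taken → place at 16.
263 hashes to 8, h2=8; 8,16,7,15 taken → place at 6.
Table: [—, —, 931, 875, —, 546, 263, 586, 178, —, 36, 268, —, 766, —, 90, 437]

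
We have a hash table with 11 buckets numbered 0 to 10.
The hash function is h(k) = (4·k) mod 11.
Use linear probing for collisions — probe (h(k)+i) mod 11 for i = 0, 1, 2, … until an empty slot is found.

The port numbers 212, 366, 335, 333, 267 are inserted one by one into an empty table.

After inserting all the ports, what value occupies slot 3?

333

212 hashes to 1; slot 1 is free -> place at 1.
366 hashes to 1; 1 taken -> place at 2.
335 hashes to 9; slot 9 is free -> place at 9.
333 hashes to 1; 1,2 taken -> place at 3.
267 hashes to 1; 1,2,3 taken -> place at 4.
Table: [_, 212, 366, 333, 267, _, _, _, _, 335, _]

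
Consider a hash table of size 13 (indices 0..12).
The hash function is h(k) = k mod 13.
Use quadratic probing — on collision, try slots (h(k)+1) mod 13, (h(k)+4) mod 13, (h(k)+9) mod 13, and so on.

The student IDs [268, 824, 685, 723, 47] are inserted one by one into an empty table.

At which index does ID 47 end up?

4

Insert 268: h=8, slot 8 empty -> index 8.
Insert 824: h=5, slot 5 empty -> index 5.
Insert 685: h=9, slot 9 empty -> index 9.
Insert 723: h=8, slots 8,9 occupied -> index 12.
Insert 47: h=8, slots 8,9,12 occupied -> index 4.
Table: [∅, ∅, ∅, ∅, 47, 824, ∅, ∅, 268, 685, ∅, ∅, 723]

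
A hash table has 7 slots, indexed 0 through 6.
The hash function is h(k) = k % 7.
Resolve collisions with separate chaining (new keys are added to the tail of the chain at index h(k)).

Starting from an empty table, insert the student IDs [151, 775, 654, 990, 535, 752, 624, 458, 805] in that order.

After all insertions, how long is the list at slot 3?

5

Insert 151: h=4, bucket 4 empty -> new chain.
Insert 775: h=5, bucket 5 empty -> new chain.
Insert 654: h=3, bucket 3 empty -> new chain.
Insert 990: h=3, bucket 3 nonempty -> append to chain.
Insert 535: h=3, bucket 3 nonempty -> append to chain.
Insert 752: h=3, bucket 3 nonempty -> append to chain.
Insert 624: h=1, bucket 1 empty -> new chain.
Insert 458: h=3, bucket 3 nonempty -> append to chain.
Insert 805: h=0, bucket 0 empty -> new chain.
Final buckets:
0: 805
1: 624
2: —
3: 654 -> 990 -> 535 -> 752 -> 458
4: 151
5: 775
6: —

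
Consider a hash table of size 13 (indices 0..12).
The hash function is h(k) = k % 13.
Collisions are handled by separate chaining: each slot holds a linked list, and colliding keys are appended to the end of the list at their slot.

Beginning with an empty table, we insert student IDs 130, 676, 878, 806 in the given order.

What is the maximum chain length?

130 -> bucket 0
676 -> bucket 0 (collision)
878 -> bucket 7
806 -> bucket 0 (collision)
Final buckets:
0: 130 -> 676 -> 806
1: —
2: —
3: —
4: —
5: —
6: —
7: 878
8: —
9: —
10: —
11: —
12: —

3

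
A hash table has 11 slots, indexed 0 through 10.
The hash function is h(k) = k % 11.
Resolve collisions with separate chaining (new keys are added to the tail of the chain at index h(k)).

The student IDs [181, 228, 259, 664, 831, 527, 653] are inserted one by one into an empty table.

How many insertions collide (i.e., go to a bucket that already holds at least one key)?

2

181 -> bucket 5
228 -> bucket 8
259 -> bucket 6
664 -> bucket 4
831 -> bucket 6 (collision)
527 -> bucket 10
653 -> bucket 4 (collision)
Final buckets:
0: -
1: -
2: -
3: -
4: 664 -> 653
5: 181
6: 259 -> 831
7: -
8: 228
9: -
10: 527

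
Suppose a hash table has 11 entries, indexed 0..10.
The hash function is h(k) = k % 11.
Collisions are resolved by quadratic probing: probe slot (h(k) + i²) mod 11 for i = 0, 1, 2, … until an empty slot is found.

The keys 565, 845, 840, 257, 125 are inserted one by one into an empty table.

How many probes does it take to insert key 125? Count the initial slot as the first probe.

4

Insert 565: h=4, slot 4 empty -> index 4.
Insert 845: h=9, slot 9 empty -> index 9.
Insert 840: h=4, slot 4 occupied -> index 5.
Insert 257: h=4, slots 4,5 occupied -> index 8.
Insert 125: h=4, slots 4,5,8 occupied -> index 2.
Table: [-, -, 125, -, 565, 840, -, -, 257, 845, -]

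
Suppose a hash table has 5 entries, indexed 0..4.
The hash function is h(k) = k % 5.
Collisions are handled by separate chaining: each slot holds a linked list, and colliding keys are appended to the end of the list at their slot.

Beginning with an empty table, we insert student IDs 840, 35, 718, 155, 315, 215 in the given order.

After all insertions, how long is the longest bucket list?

840 -> bucket 0
35 -> bucket 0 (collision)
718 -> bucket 3
155 -> bucket 0 (collision)
315 -> bucket 0 (collision)
215 -> bucket 0 (collision)
Final buckets:
0: 840 -> 35 -> 155 -> 315 -> 215
1: —
2: —
3: 718
4: —

5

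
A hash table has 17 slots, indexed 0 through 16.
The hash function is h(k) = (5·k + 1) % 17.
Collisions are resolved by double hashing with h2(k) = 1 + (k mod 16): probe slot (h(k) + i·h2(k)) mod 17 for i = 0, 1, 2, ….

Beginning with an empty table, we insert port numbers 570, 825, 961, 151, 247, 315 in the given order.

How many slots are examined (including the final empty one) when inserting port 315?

2

Insert 570: h=12, slot 12 empty => index 12.
Insert 825: h=12, h2=10, slot 12 occupied => index 5.
Insert 961: h=12, h2=2, slot 12 occupied => index 14.
Insert 151: h=8, slot 8 empty => index 8.
Insert 247: h=12, h2=8, slot 12 occupied => index 3.
Insert 315: h=12, h2=12, slot 12 occupied => index 7.
Table: [_, _, _, 247, _, 825, _, 315, 151, _, _, _, 570, _, 961, _, _]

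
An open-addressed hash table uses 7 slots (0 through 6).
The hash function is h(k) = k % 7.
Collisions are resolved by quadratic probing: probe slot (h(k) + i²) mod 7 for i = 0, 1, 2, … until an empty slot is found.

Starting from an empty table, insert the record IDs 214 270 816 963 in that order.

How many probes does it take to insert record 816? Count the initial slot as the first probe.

214: h=4 -> slot 4
270: h=4, probe 4,5 -> slot 5
816: h=4, probe 4,5,1 -> slot 1
963: h=4, probe 4,5,1,6 -> slot 6
Table: [—, 816, —, —, 214, 270, 963]

3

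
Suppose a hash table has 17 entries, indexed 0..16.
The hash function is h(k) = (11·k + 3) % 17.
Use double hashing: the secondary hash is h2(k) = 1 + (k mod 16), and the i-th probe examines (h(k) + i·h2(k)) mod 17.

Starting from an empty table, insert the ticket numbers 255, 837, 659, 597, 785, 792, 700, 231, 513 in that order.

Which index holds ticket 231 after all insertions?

1

255 hashes to 3; slot 3 is free -> place at 3.
837 hashes to 13; slot 13 is free -> place at 13.
659 hashes to 10; slot 10 is free -> place at 10.
597 hashes to 8; slot 8 is free -> place at 8.
785 hashes to 2; slot 2 is free -> place at 2.
792 hashes to 11; slot 11 is free -> place at 11.
700 hashes to 2, h2=13; 2 taken -> place at 15.
231 hashes to 11, h2=8; 11,2,10 taken -> place at 1.
513 hashes to 2, h2=2; 2 taken -> place at 4.
Table: [_, 231, 785, 255, 513, _, _, _, 597, _, 659, 792, _, 837, _, 700, _]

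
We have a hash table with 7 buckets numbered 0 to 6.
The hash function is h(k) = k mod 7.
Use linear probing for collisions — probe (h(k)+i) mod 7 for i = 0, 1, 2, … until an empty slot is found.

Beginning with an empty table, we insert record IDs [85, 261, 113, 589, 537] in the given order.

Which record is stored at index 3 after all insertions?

113

Insert 85: h=1, slot 1 empty => index 1.
Insert 261: h=2, slot 2 empty => index 2.
Insert 113: h=1, slots 1,2 occupied => index 3.
Insert 589: h=1, slots 1,2,3 occupied => index 4.
Insert 537: h=5, slot 5 empty => index 5.
Table: [., 85, 261, 113, 589, 537, .]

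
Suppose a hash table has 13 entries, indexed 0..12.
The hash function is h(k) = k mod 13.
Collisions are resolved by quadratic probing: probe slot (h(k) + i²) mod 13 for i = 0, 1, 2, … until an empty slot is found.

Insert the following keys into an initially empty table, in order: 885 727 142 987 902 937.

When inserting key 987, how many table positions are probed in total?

Insert 885: h=1, slot 1 empty → index 1.
Insert 727: h=12, slot 12 empty → index 12.
Insert 142: h=12, slot 12 occupied → index 0.
Insert 987: h=12, slots 12,0 occupied → index 3.
Insert 902: h=5, slot 5 empty → index 5.
Insert 937: h=1, slot 1 occupied → index 2.
Table: [142, 885, 937, 987, _, 902, _, _, _, _, _, _, 727]

3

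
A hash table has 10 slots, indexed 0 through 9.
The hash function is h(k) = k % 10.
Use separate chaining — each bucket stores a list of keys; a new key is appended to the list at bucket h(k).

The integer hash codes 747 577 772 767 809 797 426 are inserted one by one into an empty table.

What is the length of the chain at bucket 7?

4

Insert 747: h=7, bucket 7 empty -> new chain.
Insert 577: h=7, bucket 7 nonempty -> append to chain.
Insert 772: h=2, bucket 2 empty -> new chain.
Insert 767: h=7, bucket 7 nonempty -> append to chain.
Insert 809: h=9, bucket 9 empty -> new chain.
Insert 797: h=7, bucket 7 nonempty -> append to chain.
Insert 426: h=6, bucket 6 empty -> new chain.
Final buckets:
0: _
1: _
2: 772
3: _
4: _
5: _
6: 426
7: 747 -> 577 -> 767 -> 797
8: _
9: 809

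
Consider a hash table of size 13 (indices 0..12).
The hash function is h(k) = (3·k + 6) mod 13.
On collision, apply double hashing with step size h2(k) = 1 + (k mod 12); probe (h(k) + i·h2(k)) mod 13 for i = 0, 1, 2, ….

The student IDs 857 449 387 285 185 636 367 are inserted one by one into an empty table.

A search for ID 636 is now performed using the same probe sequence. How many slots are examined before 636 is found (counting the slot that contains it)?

2

Insert 857: h=3, slot 3 empty => index 3.
Insert 449: h=1, slot 1 empty => index 1.
Insert 387: h=10, slot 10 empty => index 10.
Insert 285: h=3, h2=10, slot 3 occupied => index 0.
Insert 185: h=2, slot 2 empty => index 2.
Insert 636: h=3, h2=1, slot 3 occupied => index 4.
Insert 367: h=2, h2=8, slots 2,10 occupied => index 5.
Table: [285, 449, 185, 857, 636, 367, _, _, _, _, 387, _, _]
Lookup 636: h=3, h2=1, probe 3,4 → found at 4.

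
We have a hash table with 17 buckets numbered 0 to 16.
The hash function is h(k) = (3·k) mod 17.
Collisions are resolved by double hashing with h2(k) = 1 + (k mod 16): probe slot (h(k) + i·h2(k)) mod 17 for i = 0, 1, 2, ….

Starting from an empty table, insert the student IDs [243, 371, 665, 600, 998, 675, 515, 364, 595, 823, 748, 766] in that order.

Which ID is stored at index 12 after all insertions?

823

Insert 243: h=15, slot 15 empty => index 15.
Insert 371: h=8, slot 8 empty => index 8.
Insert 665: h=6, slot 6 empty => index 6.
Insert 600: h=15, h2=9, slot 15 occupied => index 7.
Insert 998: h=2, slot 2 empty => index 2.
Insert 675: h=2, h2=4, slots 2,6 occupied => index 10.
Insert 515: h=15, h2=4, slots 15,2,6,10 occupied => index 14.
Insert 364: h=4, slot 4 empty => index 4.
Insert 595: h=0, slot 0 empty => index 0.
Insert 823: h=4, h2=8, slot 4 occupied => index 12.
Insert 748: h=0, h2=13, slot 0 occupied => index 13.
Insert 766: h=3, slot 3 empty => index 3.
Table: [595, ., 998, 766, 364, ., 665, 600, 371, ., 675, ., 823, 748, 515, 243, .]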